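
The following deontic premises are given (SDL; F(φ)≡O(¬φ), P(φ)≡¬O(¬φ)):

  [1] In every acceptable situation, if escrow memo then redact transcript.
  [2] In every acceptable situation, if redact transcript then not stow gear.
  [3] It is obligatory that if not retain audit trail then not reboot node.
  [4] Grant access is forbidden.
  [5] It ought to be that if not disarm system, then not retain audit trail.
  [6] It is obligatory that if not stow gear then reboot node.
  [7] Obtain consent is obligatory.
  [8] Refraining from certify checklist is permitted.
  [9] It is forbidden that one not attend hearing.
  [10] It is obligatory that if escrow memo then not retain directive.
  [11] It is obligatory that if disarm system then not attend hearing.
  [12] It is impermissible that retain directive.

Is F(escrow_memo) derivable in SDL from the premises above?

Premise 9, F(¬attend_hearing), is equivalent to O(attend_hearing).
The contrapositive of premise 11 (O(disarm_system → ¬attend_hearing)) is O(attend_hearing → ¬disarm_system), and O(attend_hearing) is already established, so O(¬disarm_system).
From O(¬disarm_system) and premise 5, O(¬disarm_system → ¬retain_audit_trail), we obtain O(¬retain_audit_trail).
Premise 3 is O(¬retain_audit_trail → ¬reboot_node); since O(¬retain_audit_trail), deontic closure gives O(¬reboot_node).
The contrapositive of premise 6 (O(¬stow_gear → reboot_node)) is O(¬reboot_node → stow_gear), and O(¬reboot_node) is already established, so O(stow_gear).
Premise 2, O(redact_transcript → ¬stow_gear), contraposes to O(stow_gear → ¬redact_transcript); with O(stow_gear) we get O(¬redact_transcript).
Premise 1, O(escrow_memo → redact_transcript), contraposes to O(¬redact_transcript → ¬escrow_memo); with O(¬redact_transcript) we get O(¬escrow_memo).
Premises 4, 7, 8, 10, 12 do not contribute to this derivation.
So O(¬escrow_memo) holds, i.e. F(escrow_memo). The claim follows.

Yes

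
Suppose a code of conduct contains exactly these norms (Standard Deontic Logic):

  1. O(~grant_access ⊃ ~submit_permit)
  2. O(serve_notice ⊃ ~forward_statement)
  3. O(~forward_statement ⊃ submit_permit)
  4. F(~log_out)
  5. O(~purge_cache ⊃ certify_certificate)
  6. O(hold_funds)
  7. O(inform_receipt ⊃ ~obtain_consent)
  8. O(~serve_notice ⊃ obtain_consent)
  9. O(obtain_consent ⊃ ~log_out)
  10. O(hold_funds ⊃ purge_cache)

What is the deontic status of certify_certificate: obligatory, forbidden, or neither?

Neither

Premise 5 is O(~purge_cache ⊃ certify_certificate), but O(~purge_cache) is not derivable from the premises, so it does not yield O(certify_certificate).
No premise or chain of K-axiom applications forces O(certify_certificate), and none forces O(~certify_certificate). So certify_certificate is neither obligatory nor forbidden under these norms.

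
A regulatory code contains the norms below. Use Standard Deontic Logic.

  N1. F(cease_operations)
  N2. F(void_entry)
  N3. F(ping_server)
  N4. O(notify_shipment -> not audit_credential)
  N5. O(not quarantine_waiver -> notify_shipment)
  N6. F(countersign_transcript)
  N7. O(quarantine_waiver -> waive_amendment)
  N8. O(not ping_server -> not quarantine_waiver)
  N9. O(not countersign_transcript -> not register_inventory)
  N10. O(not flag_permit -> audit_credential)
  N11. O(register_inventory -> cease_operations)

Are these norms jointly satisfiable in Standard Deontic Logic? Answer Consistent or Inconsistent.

Premise 11 is O(register_inventory -> cease_operations), but O(register_inventory) is not derivable from the premises, so it does not yield O(cease_operations).
So O(cease_operations) is not derivable, and the apparent clash with O(not cease_operations) does not arise.
A world satisfying every obligation exists (e.g. audit_credential=false, cease_operations=false, countersign_transcript=false, flag_permit=true, notify_shipment=true, ping_server=false, quarantine_waiver=false, register_inventory=false, void_entry=false, waive_amendment=false); no atom is both obligatory and forbidden, so the set is consistent.

Consistent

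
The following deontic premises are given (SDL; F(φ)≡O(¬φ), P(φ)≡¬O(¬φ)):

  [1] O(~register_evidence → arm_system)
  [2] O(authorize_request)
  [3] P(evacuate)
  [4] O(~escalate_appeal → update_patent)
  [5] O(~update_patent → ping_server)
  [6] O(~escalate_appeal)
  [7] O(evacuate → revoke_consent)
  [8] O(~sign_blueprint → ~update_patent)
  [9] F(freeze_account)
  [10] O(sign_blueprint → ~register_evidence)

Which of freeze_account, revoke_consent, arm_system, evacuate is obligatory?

From premise 6 we have O(~escalate_appeal).
Applying K to premise 4 (O(~escalate_appeal → update_patent)) and O(~escalate_appeal) yields O(update_patent).
The contrapositive of premise 8 (O(~sign_blueprint → ~update_patent)) is O(update_patent → sign_blueprint), and O(update_patent) is already established, so O(sign_blueprint).
From O(sign_blueprint) and premise 10, O(sign_blueprint → ~register_evidence), we obtain O(~register_evidence).
With premise 1, O(~register_evidence → arm_system), the K-axiom yields O(arm_system).
So O(arm_system) holds — arm_system is obligatory. None of the other listed options is made obligatory by any chain of premises.

arm_system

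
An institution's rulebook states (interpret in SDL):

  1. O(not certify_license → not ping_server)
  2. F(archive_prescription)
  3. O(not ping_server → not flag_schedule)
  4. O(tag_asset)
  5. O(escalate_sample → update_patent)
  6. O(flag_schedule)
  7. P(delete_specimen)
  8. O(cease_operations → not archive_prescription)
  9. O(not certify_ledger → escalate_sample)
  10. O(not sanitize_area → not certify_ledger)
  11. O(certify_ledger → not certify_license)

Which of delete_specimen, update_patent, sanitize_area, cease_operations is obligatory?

Premise 6 states O(flag_schedule) outright.
Premise 3, O(not ping_server → not flag_schedule), contraposes to O(flag_schedule → ping_server); with O(flag_schedule) we get O(ping_server).
The contrapositive of premise 1 (O(not certify_license → not ping_server)) is O(ping_server → certify_license), and O(ping_server) is already established, so O(certify_license).
The contrapositive of premise 11 (O(certify_ledger → not certify_license)) is O(certify_license → not certify_ledger), and O(certify_license) is already established, so O(not certify_ledger).
From O(not certify_ledger) and premise 9, O(not certify_ledger → escalate_sample), we obtain O(escalate_sample).
With premise 5, O(escalate_sample → update_patent), the K-axiom yields O(update_patent).
So O(update_patent) holds — update_patent is obligatory. None of the other listed options is made obligatory by any chain of premises.

update_patent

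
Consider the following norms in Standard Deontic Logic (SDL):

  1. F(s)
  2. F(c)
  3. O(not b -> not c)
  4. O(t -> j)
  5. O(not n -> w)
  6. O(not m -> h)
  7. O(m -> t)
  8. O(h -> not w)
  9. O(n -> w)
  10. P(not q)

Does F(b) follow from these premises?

Premise 3 is O(not b -> not c); even if O(not c) held, inferring O(not b) would be affirming the consequent — invalid.
No other premise forces O(not b). An ideal world satisfying every premise can still have b true, so F(b) is not derivable.

No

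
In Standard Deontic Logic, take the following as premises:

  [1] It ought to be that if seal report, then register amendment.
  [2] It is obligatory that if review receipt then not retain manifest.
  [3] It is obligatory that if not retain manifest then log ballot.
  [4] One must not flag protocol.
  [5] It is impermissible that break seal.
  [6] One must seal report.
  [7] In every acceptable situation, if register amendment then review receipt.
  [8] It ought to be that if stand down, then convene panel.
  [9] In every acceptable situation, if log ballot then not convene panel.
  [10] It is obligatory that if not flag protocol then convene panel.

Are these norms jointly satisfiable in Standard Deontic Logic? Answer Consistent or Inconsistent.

F(flag_protocol) at premise 4 means O(¬flag_protocol).
With premise 10, O(¬flag_protocol → convene_panel), the K-axiom yields O(convene_panel).
Premise 9, O(log_ballot → ¬convene_panel), contraposes to O(convene_panel → ¬log_ballot); with O(convene_panel) we get O(¬log_ballot).
Premise 3, O(¬retain_manifest → log_ballot), contraposes to O(¬log_ballot → retain_manifest); with O(¬log_ballot) we get O(retain_manifest).
Premise 2 is O(review_receipt → ¬retain_manifest); contrapositively O(retain_manifest → ¬review_receipt). Since O(retain_manifest) holds, K gives O(¬review_receipt).
The contrapositive of premise 7 (O(register_amendment → review_receipt)) is O(¬review_receipt → ¬register_amendment), and O(¬review_receipt) is already established, so O(¬register_amendment).
Premise 1 is O(seal_report → register_amendment); contrapositively O(¬register_amendment → ¬seal_report). Since O(¬register_amendment) holds, K gives O(¬seal_report).
But premise 6 directly asserts O(seal_report).
We now have both O(¬seal_report) and O(seal_report) — seal_report is simultaneously obligatory and forbidden, violating the D-axiom.

Inconsistent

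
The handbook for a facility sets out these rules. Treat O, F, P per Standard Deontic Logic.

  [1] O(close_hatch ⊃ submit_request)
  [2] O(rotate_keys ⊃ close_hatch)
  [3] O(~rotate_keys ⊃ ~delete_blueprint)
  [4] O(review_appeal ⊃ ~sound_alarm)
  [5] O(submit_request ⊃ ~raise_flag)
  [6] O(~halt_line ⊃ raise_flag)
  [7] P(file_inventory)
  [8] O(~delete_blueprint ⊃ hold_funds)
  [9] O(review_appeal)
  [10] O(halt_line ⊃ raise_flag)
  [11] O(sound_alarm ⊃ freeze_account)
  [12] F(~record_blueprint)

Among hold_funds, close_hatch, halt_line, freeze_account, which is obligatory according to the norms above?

hold_funds

By case analysis on ~halt_line: premise 6 gives O(~halt_line ⊃ raise_flag) and premise 10 gives O(halt_line ⊃ raise_flag), so O(raise_flag) either way.
Premise 5, O(submit_request ⊃ ~raise_flag), contraposes to O(raise_flag ⊃ ~submit_request); with O(raise_flag) we get O(~submit_request).
The contrapositive of premise 1 (O(close_hatch ⊃ submit_request)) is O(~submit_request ⊃ ~close_hatch), and O(~submit_request) is already established, so O(~close_hatch).
Premise 2, O(rotate_keys ⊃ close_hatch), contraposes to O(~close_hatch ⊃ ~rotate_keys); with O(~close_hatch) we get O(~rotate_keys).
From O(~rotate_keys) and premise 3, O(~rotate_keys ⊃ ~delete_blueprint), we obtain O(~delete_blueprint).
Premise 8 is O(~delete_blueprint ⊃ hold_funds); since O(~delete_blueprint), deontic closure gives O(hold_funds).
So O(hold_funds) holds — hold_funds is obligatory. None of the other listed options is made obligatory by any chain of premises.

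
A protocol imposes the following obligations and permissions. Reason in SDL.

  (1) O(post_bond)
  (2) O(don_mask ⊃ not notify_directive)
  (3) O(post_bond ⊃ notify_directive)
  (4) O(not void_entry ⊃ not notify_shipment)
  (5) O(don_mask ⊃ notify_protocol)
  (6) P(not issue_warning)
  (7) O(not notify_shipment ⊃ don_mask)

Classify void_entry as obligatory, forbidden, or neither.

Premise 1 states O(post_bond) outright.
From O(post_bond) and premise 3, O(post_bond ⊃ notify_directive), we obtain O(notify_directive).
Premise 2 is O(don_mask ⊃ not notify_directive); contrapositively O(notify_directive ⊃ not don_mask). Since O(notify_directive) holds, K gives O(not don_mask).
Premise 7, O(not notify_shipment ⊃ don_mask), contraposes to O(not don_mask ⊃ notify_shipment); with O(not don_mask) we get O(notify_shipment).
Premise 4, O(not void_entry ⊃ not notify_shipment), contraposes to O(notify_shipment ⊃ void_entry); with O(notify_shipment) we get O(void_entry).
Premises 5, 6 do not contribute to this derivation.
Hence void_entry is obligatory.

Obligatory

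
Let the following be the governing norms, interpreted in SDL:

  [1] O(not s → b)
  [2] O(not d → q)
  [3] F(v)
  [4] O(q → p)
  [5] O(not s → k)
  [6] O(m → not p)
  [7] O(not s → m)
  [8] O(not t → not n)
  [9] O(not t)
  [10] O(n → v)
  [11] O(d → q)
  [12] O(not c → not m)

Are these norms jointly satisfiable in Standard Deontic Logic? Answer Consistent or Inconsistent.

Premise 10 is O(n → v), but O(n) is not derivable from the premises, so it does not yield O(v).
So O(v) is not derivable, and the apparent clash with O(not v) does not arise.
A world satisfying every obligation exists (e.g. b=false, c=false, d=false, k=false, m=false, n=false, p=true, q=true, s=true, t=false, v=false); no atom is both obligatory and forbidden, so the set is consistent.

Consistent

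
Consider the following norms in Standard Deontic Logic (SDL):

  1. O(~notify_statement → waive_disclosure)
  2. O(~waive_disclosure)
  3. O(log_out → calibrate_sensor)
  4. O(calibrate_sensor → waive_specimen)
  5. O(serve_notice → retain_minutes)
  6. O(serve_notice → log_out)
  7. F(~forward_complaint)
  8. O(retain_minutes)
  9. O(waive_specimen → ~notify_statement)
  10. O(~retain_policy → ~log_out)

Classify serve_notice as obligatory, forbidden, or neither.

Forbidden

Premise 2 gives O(~waive_disclosure).
Premise 1, O(~notify_statement → waive_disclosure), contraposes to O(~waive_disclosure → notify_statement); with O(~waive_disclosure) we get O(notify_statement).
Premise 9, O(waive_specimen → ~notify_statement), contraposes to O(notify_statement → ~waive_specimen); with O(notify_statement) we get O(~waive_specimen).
Premise 4 is O(calibrate_sensor → waive_specimen); contrapositively O(~waive_specimen → ~calibrate_sensor). Since O(~waive_specimen) holds, K gives O(~calibrate_sensor).
The contrapositive of premise 3 (O(log_out → calibrate_sensor)) is O(~calibrate_sensor → ~log_out), and O(~calibrate_sensor) is already established, so O(~log_out).
The contrapositive of premise 6 (O(serve_notice → log_out)) is O(~log_out → ~serve_notice), and O(~log_out) is already established, so O(~serve_notice).
Premises 5, 7, 8, 10 do not contribute to this derivation.
Thus O(~serve_notice), which is F(serve_notice): serve_notice is forbidden.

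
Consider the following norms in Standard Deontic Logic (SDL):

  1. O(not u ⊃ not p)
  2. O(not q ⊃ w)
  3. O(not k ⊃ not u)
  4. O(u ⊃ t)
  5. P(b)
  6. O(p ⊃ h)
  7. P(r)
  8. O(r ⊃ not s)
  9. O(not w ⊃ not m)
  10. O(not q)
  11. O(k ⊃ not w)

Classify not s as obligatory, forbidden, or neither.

Neither

Premise 8 is O(r ⊃ not s), but O(r) is not derivable from the premises (the permission P(r) asserts only not O(not r), not O(r)), so it does not yield O(not s).
No premise or chain of K-axiom applications forces O(not s), and none forces O(s). So not s is neither obligatory nor forbidden under these norms.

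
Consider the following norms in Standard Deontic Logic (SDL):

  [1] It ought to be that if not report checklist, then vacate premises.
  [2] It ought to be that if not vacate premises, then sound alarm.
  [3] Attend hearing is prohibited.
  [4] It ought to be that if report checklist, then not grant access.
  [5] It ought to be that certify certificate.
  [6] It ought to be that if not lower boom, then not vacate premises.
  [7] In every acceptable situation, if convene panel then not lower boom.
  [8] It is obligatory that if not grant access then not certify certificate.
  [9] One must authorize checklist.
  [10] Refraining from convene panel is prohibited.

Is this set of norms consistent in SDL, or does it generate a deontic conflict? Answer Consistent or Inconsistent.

Inconsistent

Premise 5 states O(certify_certificate) outright.
Premise 8, O(¬grant_access → ¬certify_certificate), contraposes to O(certify_certificate → grant_access); with O(certify_certificate) we get O(grant_access).
Premise 4, O(report_checklist → ¬grant_access), contraposes to O(grant_access → ¬report_checklist); with O(grant_access) we get O(¬report_checklist).
With premise 1, O(¬report_checklist → vacate_premises), the K-axiom yields O(vacate_premises).
The contrapositive of premise 6 (O(¬lower_boom → ¬vacate_premises)) is O(vacate_premises → lower_boom), and O(vacate_premises) is already established, so O(lower_boom).
Premise 7 is O(convene_panel → ¬lower_boom); contrapositively O(lower_boom → ¬convene_panel). Since O(lower_boom) holds, K gives O(¬convene_panel).
But premise 10, F(¬convene_panel), means O(convene_panel).
We now have both O(¬convene_panel) and O(convene_panel) — convene_panel is simultaneously obligatory and forbidden, violating the D-axiom.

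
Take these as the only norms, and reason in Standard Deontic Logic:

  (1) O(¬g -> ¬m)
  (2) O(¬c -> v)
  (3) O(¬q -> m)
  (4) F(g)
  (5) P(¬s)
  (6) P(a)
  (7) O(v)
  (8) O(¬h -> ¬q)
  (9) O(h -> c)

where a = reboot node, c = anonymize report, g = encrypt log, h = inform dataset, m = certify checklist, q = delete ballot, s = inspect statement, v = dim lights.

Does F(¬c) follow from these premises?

Premise 4 is F(g), i.e. O(¬g).
From O(¬g) and premise 1, O(¬g -> ¬m), we obtain O(¬m).
Premise 3 is O(¬q -> m); contrapositively O(¬m -> q). Since O(¬m) holds, K gives O(q).
Premise 8, O(¬h -> ¬q), contraposes to O(q -> h); with O(q) we get O(h).
With premise 9, O(h -> c), the K-axiom yields O(c).
Premises 2, 5, 6, 7 do not contribute to this derivation.
So O(c) holds, i.e. F(¬c). The claim follows.

Yes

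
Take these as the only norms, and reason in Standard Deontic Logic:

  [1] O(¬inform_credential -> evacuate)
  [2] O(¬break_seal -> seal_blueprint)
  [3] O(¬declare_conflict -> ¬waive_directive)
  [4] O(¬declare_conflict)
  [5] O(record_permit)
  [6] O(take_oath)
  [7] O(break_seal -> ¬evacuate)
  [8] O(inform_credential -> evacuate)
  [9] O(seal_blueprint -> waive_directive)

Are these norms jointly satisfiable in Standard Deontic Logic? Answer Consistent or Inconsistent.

Premises 8 and 1 cover both cases: O(inform_credential -> evacuate) and O(¬inform_credential -> evacuate). Since inform_credential ∨ ¬inform_credential is a tautology, O(evacuate) follows.
Premise 7 is O(break_seal -> ¬evacuate); contrapositively O(evacuate -> ¬break_seal). Since O(evacuate) holds, K gives O(¬break_seal).
From O(¬break_seal) and premise 2, O(¬break_seal -> seal_blueprint), we obtain O(seal_blueprint).
Premise 9 is O(seal_blueprint -> waive_directive); since O(seal_blueprint), deontic closure gives O(waive_directive).
Premise 3, O(¬declare_conflict -> ¬waive_directive), contraposes to O(waive_directive -> declare_conflict); with O(waive_directive) we get O(declare_conflict).
However, premise 4 gives O(¬declare_conflict).
We now have both O(declare_conflict) and O(¬declare_conflict) — declare_conflict is simultaneously obligatory and forbidden, violating the D-axiom.

Inconsistent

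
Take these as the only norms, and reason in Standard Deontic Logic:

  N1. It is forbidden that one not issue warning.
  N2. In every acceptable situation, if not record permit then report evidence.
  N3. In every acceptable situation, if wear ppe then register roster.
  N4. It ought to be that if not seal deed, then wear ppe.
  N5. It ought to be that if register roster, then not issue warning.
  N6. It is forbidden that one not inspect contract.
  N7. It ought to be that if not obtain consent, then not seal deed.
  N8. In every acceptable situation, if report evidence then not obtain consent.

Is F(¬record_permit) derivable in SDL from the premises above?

Yes

Premise 1, F(¬issue_warning), is equivalent to O(issue_warning).
Premise 5, O(register_roster → ¬issue_warning), contraposes to O(issue_warning → ¬register_roster); with O(issue_warning) we get O(¬register_roster).
Premise 3, O(wear_ppe → register_roster), contraposes to O(¬register_roster → ¬wear_ppe); with O(¬register_roster) we get O(¬wear_ppe).
Premise 4 is O(¬seal_deed → wear_ppe); contrapositively O(¬wear_ppe → seal_deed). Since O(¬wear_ppe) holds, K gives O(seal_deed).
The contrapositive of premise 7 (O(¬obtain_consent → ¬seal_deed)) is O(seal_deed → obtain_consent), and O(seal_deed) is already established, so O(obtain_consent).
Premise 8, O(report_evidence → ¬obtain_consent), contraposes to O(obtain_consent → ¬report_evidence); with O(obtain_consent) we get O(¬report_evidence).
Premise 2, O(¬record_permit → report_evidence), contraposes to O(¬report_evidence → record_permit); with O(¬report_evidence) we get O(record_permit).
Premise 6 does not contribute to this derivation.
So O(record_permit) holds, i.e. F(¬record_permit). The claim follows.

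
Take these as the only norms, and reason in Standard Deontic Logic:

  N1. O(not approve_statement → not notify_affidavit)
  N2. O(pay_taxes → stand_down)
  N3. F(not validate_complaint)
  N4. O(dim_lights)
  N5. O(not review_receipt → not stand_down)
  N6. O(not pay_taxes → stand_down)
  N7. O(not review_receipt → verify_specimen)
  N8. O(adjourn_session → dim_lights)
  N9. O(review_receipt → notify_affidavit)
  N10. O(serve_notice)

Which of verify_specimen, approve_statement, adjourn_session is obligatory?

By case analysis on pay_taxes: premise 2 gives O(pay_taxes → stand_down) and premise 6 gives O(not pay_taxes → stand_down), so O(stand_down) either way.
The contrapositive of premise 5 (O(not review_receipt → not stand_down)) is O(stand_down → review_receipt), and O(stand_down) is already established, so O(review_receipt).
With premise 9, O(review_receipt → notify_affidavit), the K-axiom yields O(notify_affidavit).
The contrapositive of premise 1 (O(not approve_statement → not notify_affidavit)) is O(notify_affidavit → approve_statement), and O(notify_affidavit) is already established, so O(approve_statement).
So O(approve_statement) holds — approve_statement is obligatory. None of the other listed options is made obligatory by any chain of premises.

approve_statement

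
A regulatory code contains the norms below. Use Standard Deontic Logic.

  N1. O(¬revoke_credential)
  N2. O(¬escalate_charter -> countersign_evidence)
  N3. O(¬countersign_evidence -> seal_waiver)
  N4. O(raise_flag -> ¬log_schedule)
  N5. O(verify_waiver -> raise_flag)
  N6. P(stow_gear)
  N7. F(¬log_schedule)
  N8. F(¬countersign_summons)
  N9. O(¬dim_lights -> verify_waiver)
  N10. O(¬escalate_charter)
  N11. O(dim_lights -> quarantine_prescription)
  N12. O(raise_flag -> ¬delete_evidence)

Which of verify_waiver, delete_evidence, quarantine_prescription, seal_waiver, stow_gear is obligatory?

F(¬log_schedule) at premise 7 means O(log_schedule).
The contrapositive of premise 4 (O(raise_flag -> ¬log_schedule)) is O(log_schedule -> ¬raise_flag), and O(log_schedule) is already established, so O(¬raise_flag).
The contrapositive of premise 5 (O(verify_waiver -> raise_flag)) is O(¬raise_flag -> ¬verify_waiver), and O(¬raise_flag) is already established, so O(¬verify_waiver).
The contrapositive of premise 9 (O(¬dim_lights -> verify_waiver)) is O(¬verify_waiver -> dim_lights), and O(¬verify_waiver) is already established, so O(dim_lights).
Premise 11 is O(dim_lights -> quarantine_prescription); since O(dim_lights), deontic closure gives O(quarantine_prescription).
So O(quarantine_prescription) holds — quarantine_prescription is obligatory. None of the other listed options is made obligatory by any chain of premises.

quarantine_prescription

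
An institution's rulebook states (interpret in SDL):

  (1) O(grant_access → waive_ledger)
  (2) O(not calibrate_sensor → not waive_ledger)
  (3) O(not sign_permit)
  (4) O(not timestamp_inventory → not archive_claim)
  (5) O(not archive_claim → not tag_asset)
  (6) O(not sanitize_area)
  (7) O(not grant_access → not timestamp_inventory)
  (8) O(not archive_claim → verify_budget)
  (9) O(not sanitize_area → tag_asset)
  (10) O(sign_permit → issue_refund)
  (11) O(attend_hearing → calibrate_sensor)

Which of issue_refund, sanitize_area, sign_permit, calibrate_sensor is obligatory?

Premise 6 states O(not sanitize_area) outright.
From O(not sanitize_area) and premise 9, O(not sanitize_area → tag_asset), we obtain O(tag_asset).
Premise 5 is O(not archive_claim → not tag_asset); contrapositively O(tag_asset → archive_claim). Since O(tag_asset) holds, K gives O(archive_claim).
The contrapositive of premise 4 (O(not timestamp_inventory → not archive_claim)) is O(archive_claim → timestamp_inventory), and O(archive_claim) is already established, so O(timestamp_inventory).
Premise 7, O(not grant_access → not timestamp_inventory), contraposes to O(timestamp_inventory → grant_access); with O(timestamp_inventory) we get O(grant_access).
With premise 1, O(grant_access → waive_ledger), the K-axiom yields O(waive_ledger).
Premise 2 is O(not calibrate_sensor → not waive_ledger); contrapositively O(waive_ledger → calibrate_sensor). Since O(waive_ledger) holds, K gives O(calibrate_sensor).
So O(calibrate_sensor) holds — calibrate_sensor is obligatory. None of the other listed options is made obligatory by any chain of premises.

calibrate_sensor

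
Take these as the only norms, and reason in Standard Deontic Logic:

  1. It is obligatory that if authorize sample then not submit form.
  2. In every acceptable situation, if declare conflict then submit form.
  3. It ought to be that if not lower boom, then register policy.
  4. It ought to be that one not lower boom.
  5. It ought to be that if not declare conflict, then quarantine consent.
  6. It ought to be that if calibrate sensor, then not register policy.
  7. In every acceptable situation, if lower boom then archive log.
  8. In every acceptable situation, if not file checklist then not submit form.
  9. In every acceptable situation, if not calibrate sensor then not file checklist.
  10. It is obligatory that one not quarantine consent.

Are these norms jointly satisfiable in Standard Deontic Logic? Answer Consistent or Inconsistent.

Premise 4 gives O(¬lower_boom).
From O(¬lower_boom) and premise 3, O(¬lower_boom → register_policy), we obtain O(register_policy).
The contrapositive of premise 6 (O(calibrate_sensor → ¬register_policy)) is O(register_policy → ¬calibrate_sensor), and O(register_policy) is already established, so O(¬calibrate_sensor).
From O(¬calibrate_sensor) and premise 9, O(¬calibrate_sensor → ¬file_checklist), we obtain O(¬file_checklist).
With premise 8, O(¬file_checklist → ¬submit_form), the K-axiom yields O(¬submit_form).
Premise 2, O(declare_conflict → submit_form), contraposes to O(¬submit_form → ¬declare_conflict); with O(¬submit_form) we get O(¬declare_conflict).
From O(¬declare_conflict) and premise 5, O(¬declare_conflict → quarantine_consent), we obtain O(quarantine_consent).
Yet premise 10 states O(¬quarantine_consent).
We now have both O(quarantine_consent) and O(¬quarantine_consent) — quarantine_consent is simultaneously obligatory and forbidden, violating the D-axiom.

Inconsistent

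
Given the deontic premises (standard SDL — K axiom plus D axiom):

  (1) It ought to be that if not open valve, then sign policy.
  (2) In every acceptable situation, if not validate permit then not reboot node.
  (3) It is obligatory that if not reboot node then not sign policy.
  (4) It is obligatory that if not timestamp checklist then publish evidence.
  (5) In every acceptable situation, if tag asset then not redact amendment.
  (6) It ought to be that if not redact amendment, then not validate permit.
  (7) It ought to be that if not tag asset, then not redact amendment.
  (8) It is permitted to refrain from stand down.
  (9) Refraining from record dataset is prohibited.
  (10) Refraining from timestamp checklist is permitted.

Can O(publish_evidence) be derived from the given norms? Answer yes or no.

No

Premise 4 is O(¬timestamp_checklist → publish_evidence), but O(¬timestamp_checklist) is not derivable from the premises (the permission P(¬timestamp_checklist) asserts only ¬O(timestamp_checklist), not O(¬timestamp_checklist)), so it does not yield O(publish_evidence).
No other premise forces O(publish_evidence). An ideal world satisfying every premise can still have publish_evidence false, so O(publish_evidence) is not derivable.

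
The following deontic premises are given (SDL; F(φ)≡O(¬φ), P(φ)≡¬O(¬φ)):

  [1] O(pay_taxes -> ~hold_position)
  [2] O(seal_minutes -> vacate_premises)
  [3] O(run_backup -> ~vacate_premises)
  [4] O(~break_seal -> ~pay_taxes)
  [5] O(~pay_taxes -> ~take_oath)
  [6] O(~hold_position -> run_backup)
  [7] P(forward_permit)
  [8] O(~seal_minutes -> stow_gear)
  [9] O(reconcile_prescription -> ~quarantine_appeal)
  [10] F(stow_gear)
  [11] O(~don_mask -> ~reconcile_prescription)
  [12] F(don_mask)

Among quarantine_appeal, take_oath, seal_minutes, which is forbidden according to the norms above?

F(stow_gear) at premise 10 means O(~stow_gear).
Premise 8, O(~seal_minutes -> stow_gear), contraposes to O(~stow_gear -> seal_minutes); with O(~stow_gear) we get O(seal_minutes).
Applying K to premise 2 (O(seal_minutes -> vacate_premises)) and O(seal_minutes) yields O(vacate_premises).
Premise 3 is O(run_backup -> ~vacate_premises); contrapositively O(vacate_premises -> ~run_backup). Since O(vacate_premises) holds, K gives O(~run_backup).
Premise 6, O(~hold_position -> run_backup), contraposes to O(~run_backup -> hold_position); with O(~run_backup) we get O(hold_position).
The contrapositive of premise 1 (O(pay_taxes -> ~hold_position)) is O(hold_position -> ~pay_taxes), and O(hold_position) is already established, so O(~pay_taxes).
Premise 5 is O(~pay_taxes -> ~take_oath); since O(~pay_taxes), deontic closure gives O(~take_oath).
So O(~take_oath) holds, i.e. take_oath is forbidden. None of the other listed options is forbidden under the premises.

take_oath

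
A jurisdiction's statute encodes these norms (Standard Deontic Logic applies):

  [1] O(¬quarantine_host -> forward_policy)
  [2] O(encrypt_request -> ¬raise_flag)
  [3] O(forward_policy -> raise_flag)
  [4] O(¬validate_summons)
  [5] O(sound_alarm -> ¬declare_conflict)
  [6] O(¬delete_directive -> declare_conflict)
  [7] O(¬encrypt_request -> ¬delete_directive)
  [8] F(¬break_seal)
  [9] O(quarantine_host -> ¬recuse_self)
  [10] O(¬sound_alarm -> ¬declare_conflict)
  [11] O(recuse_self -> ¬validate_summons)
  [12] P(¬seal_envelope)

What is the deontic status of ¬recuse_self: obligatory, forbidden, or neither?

Premises 10 and 5 cover both cases: O(¬sound_alarm -> ¬declare_conflict) and O(sound_alarm -> ¬declare_conflict). Since ¬sound_alarm ∨ sound_alarm is a tautology, O(¬declare_conflict) follows.
The contrapositive of premise 6 (O(¬delete_directive -> declare_conflict)) is O(¬declare_conflict -> delete_directive), and O(¬declare_conflict) is already established, so O(delete_directive).
The contrapositive of premise 7 (O(¬encrypt_request -> ¬delete_directive)) is O(delete_directive -> encrypt_request), and O(delete_directive) is already established, so O(encrypt_request).
From O(encrypt_request) and premise 2, O(encrypt_request -> ¬raise_flag), we obtain O(¬raise_flag).
Premise 3, O(forward_policy -> raise_flag), contraposes to O(¬raise_flag -> ¬forward_policy); with O(¬raise_flag) we get O(¬forward_policy).
The contrapositive of premise 1 (O(¬quarantine_host -> forward_policy)) is O(¬forward_policy -> quarantine_host), and O(¬forward_policy) is already established, so O(quarantine_host).
Applying K to premise 9 (O(quarantine_host -> ¬recuse_self)) and O(quarantine_host) yields O(¬recuse_self).
Premises 4, 8, 11, 12 do not contribute to this derivation.
Hence ¬recuse_self is obligatory.

Obligatory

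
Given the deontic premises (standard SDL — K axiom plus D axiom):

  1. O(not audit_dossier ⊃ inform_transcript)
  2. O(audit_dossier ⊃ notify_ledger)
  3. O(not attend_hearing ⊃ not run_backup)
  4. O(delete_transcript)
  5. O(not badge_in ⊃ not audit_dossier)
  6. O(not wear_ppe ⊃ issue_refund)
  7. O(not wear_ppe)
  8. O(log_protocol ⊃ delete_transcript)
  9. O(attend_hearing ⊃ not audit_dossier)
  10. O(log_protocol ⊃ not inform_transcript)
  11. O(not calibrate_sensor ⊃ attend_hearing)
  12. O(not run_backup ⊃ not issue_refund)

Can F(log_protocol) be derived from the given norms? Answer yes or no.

Premise 7 states O(not wear_ppe) outright.
From O(not wear_ppe) and premise 6, O(not wear_ppe ⊃ issue_refund), we obtain O(issue_refund).
Premise 12, O(not run_backup ⊃ not issue_refund), contraposes to O(issue_refund ⊃ run_backup); with O(issue_refund) we get O(run_backup).
The contrapositive of premise 3 (O(not attend_hearing ⊃ not run_backup)) is O(run_backup ⊃ attend_hearing), and O(run_backup) is already established, so O(attend_hearing).
With premise 9, O(attend_hearing ⊃ not audit_dossier), the K-axiom yields O(not audit_dossier).
With premise 1, O(not audit_dossier ⊃ inform_transcript), the K-axiom yields O(inform_transcript).
Premise 10 is O(log_protocol ⊃ not inform_transcript); contrapositively O(inform_transcript ⊃ not log_protocol). Since O(inform_transcript) holds, K gives O(not log_protocol).
Premises 2, 4, 5, 8, 11 do not contribute to this derivation.
So O(not log_protocol) holds, i.e. F(log_protocol). The claim follows.

Yes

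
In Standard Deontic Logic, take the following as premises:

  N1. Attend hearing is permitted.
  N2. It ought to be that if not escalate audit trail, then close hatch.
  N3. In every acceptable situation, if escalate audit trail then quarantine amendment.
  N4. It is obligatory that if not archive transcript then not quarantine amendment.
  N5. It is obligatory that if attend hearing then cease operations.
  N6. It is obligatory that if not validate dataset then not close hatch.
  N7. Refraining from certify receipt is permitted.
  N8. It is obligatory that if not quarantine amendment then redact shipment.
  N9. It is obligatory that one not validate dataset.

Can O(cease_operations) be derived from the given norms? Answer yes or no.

Premise 5 is O(attend_hearing → cease_operations), but O(attend_hearing) is not derivable from the premises (the permission P(attend_hearing) asserts only ¬O(¬attend_hearing), not O(attend_hearing)), so it does not yield O(cease_operations).
No other premise forces O(cease_operations). An ideal world satisfying every premise can still have cease_operations false, so O(cease_operations) is not derivable.

No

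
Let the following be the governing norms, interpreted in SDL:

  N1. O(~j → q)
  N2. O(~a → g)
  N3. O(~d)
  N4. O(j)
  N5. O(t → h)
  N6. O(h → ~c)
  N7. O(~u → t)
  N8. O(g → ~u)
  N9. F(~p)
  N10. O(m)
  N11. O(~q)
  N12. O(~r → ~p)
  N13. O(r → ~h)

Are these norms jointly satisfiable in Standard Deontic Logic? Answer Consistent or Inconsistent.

Premise 1 is O(~j → q), but O(~j) is not derivable from the premises, so it does not yield O(q).
So O(q) is not derivable, and the apparent clash with O(~q) does not arise.
A world satisfying every obligation exists (e.g. a=true, c=false, d=false, g=false, h=false, j=true, m=true, p=true, q=false, r=true, t=false, u=true); no atom is both obligatory and forbidden, so the set is consistent.

Consistent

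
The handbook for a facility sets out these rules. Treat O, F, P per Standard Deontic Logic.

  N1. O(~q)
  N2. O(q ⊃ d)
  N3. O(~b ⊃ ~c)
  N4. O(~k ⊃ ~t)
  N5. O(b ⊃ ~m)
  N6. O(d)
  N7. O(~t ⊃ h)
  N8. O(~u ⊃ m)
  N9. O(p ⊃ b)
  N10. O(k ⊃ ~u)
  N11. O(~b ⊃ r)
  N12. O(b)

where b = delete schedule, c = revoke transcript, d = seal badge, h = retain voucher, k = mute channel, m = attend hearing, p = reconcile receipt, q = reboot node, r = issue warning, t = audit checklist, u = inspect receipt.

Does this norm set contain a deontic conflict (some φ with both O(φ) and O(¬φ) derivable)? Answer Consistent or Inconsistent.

Premise 2 is O(q ⊃ d); even if O(d) held, inferring O(q) would be affirming the consequent — invalid.
So O(q) is not derivable, and the apparent clash with O(~q) does not arise.
A world satisfying every obligation exists (e.g. b=true, c=false, d=true, h=true, k=false, m=false, p=false, q=false, r=false, t=false, u=true); no atom is both obligatory and forbidden, so the set is consistent.

Consistent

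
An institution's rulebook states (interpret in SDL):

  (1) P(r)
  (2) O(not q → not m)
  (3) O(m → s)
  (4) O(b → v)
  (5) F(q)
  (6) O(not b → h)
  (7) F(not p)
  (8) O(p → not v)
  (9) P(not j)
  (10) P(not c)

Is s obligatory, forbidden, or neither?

Neither

Premise 3 is O(m → s), but O(m) is not derivable from the premises, so it does not yield O(s).
No premise or chain of K-axiom applications forces O(s), and none forces O(not s). So s is neither obligatory nor forbidden under these norms.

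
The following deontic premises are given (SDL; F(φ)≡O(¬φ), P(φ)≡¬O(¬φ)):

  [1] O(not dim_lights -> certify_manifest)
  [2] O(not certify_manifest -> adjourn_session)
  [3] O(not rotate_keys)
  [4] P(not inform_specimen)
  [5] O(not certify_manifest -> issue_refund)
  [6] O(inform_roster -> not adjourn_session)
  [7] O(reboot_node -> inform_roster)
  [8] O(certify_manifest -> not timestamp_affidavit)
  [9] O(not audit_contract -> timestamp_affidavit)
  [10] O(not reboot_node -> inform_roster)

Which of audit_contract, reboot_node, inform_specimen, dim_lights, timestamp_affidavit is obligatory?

audit_contract

By case analysis on reboot_node: premise 7 gives O(reboot_node -> inform_roster) and premise 10 gives O(not reboot_node -> inform_roster), so O(inform_roster) either way.
Applying K to premise 6 (O(inform_roster -> not adjourn_session)) and O(inform_roster) yields O(not adjourn_session).
Premise 2, O(not certify_manifest -> adjourn_session), contraposes to O(not adjourn_session -> certify_manifest); with O(not adjourn_session) we get O(certify_manifest).
Premise 8 is O(certify_manifest -> not timestamp_affidavit); since O(certify_manifest), deontic closure gives O(not timestamp_affidavit).
Premise 9 is O(not audit_contract -> timestamp_affidavit); contrapositively O(not timestamp_affidavit -> audit_contract). Since O(not timestamp_affidavit) holds, K gives O(audit_contract).
So O(audit_contract) holds — audit_contract is obligatory. None of the other listed options is made obligatory by any chain of premises.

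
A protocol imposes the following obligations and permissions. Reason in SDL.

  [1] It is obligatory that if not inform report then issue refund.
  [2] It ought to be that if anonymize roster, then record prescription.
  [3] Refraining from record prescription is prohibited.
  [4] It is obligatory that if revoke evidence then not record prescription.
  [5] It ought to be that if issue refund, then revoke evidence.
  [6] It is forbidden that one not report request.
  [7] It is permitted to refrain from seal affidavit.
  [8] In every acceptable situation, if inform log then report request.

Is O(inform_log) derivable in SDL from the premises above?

Premise 8 is O(inform_log → report_request); even if O(report_request) held, inferring O(inform_log) would be affirming the consequent — invalid.
No other premise forces O(inform_log). An ideal world satisfying every premise can still have inform_log false, so O(inform_log) is not derivable.

No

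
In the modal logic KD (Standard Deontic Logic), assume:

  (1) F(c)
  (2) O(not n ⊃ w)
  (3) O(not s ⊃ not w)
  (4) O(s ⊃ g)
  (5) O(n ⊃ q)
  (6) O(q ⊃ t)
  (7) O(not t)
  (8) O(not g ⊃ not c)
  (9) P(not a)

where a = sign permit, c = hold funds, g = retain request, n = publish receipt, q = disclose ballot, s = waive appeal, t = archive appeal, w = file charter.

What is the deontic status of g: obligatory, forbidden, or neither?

Obligatory

Premise 7 gives O(not t).
Premise 6 is O(q ⊃ t); contrapositively O(not t ⊃ not q). Since O(not t) holds, K gives O(not q).
The contrapositive of premise 5 (O(n ⊃ q)) is O(not q ⊃ not n), and O(not q) is already established, so O(not n).
Premise 2 is O(not n ⊃ w); since O(not n), deontic closure gives O(w).
Premise 3, O(not s ⊃ not w), contraposes to O(w ⊃ s); with O(w) we get O(s).
Premise 4 is O(s ⊃ g); since O(s), deontic closure gives O(g).
Premises 1, 8, 9 do not contribute to this derivation.
Hence g is obligatory.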